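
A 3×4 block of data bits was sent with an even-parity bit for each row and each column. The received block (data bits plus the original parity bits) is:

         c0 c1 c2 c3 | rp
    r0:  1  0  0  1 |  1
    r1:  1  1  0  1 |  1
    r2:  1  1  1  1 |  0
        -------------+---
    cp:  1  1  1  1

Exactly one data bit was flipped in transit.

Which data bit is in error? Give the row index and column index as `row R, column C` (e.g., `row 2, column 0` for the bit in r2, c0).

Recompute each row's even parity and compare to rp:
  r0: data parity 0, sent rp 1 → mismatch
  r1: data parity 1, sent rp 1 → ok
  r2: data parity 0, sent rp 0 → ok
Recompute each column's even parity and compare to cp:
  c0: data parity 1, sent cp 1 → ok
  c1: data parity 0, sent cp 1 → mismatch
  c2: data parity 1, sent cp 1 → ok
  c3: data parity 1, sent cp 1 → ok
Exactly one row (r0) and one column (c1) fail → the flipped bit is at their intersection.

row 0, column 1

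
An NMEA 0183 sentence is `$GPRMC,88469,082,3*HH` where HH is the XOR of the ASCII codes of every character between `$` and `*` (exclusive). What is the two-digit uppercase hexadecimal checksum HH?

55

XOR the ASCII codes of the payload characters:
  'G' = 0x47 → acc = 0x47
  'P' = 0x50 → acc = 0x17
  'R' = 0x52 → acc = 0x45
  'M' = 0x4D → acc = 0x08
  'C' = 0x43 → acc = 0x4B
  ',' = 0x2C → acc = 0x67
  '8' = 0x38 → acc = 0x5F
  '8' = 0x38 → acc = 0x67
  '4' = 0x34 → acc = 0x53
  '6' = 0x36 → acc = 0x65
  '9' = 0x39 → acc = 0x5C
  ',' = 0x2C → acc = 0x70
  '0' = 0x30 → acc = 0x40
  '8' = 0x38 → acc = 0x78
  '2' = 0x32 → acc = 0x4A
  ',' = 0x2C → acc = 0x66
  '3' = 0x33 → acc = 0x55
Checksum = 0x55.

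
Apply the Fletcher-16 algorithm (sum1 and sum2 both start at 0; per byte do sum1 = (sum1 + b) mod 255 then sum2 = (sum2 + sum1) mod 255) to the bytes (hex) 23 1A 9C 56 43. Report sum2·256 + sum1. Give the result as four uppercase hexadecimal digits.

DD73

Running sums (mod 255):
  after byte 0 (23): sum1=35, sum2=35
  after byte 1 (1A): sum1=61, sum2=96
  after byte 2 (9C): sum1=217, sum2=58
  after byte 3 (56): sum1=48, sum2=106
  after byte 4 (43): sum1=115, sum2=221
Checksum = sum2·256 + sum1 = 221·256 + 115 = 56691 = 0xDD73.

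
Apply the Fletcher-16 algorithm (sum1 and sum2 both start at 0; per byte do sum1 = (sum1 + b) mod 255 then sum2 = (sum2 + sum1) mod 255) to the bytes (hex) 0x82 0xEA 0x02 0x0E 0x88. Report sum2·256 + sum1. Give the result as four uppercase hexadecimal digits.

E206

Running sums (mod 255):
  after byte 0 (0x82): sum1=130, sum2=130
  after byte 1 (0xEA): sum1=109, sum2=239
  after byte 2 (0x02): sum1=111, sum2=95
  after byte 3 (0x0E): sum1=125, sum2=220
  after byte 4 (0x88): sum1=6, sum2=226
Checksum = sum2·256 + sum1 = 226·256 + 6 = 57862 = 0xE206.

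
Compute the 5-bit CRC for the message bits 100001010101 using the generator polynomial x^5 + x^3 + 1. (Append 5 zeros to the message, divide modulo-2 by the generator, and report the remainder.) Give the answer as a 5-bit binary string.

Append 5 zeros: 10000101010100000. Divide by 101001 (XOR where the leading bit is 1):
  pos 0: 100001 XOR 101001 = 001000
  pos 2: 100001 XOR 101001 = 001000
  pos 4: 100001 XOR 101001 = 001000
  pos 6: 100001 XOR 101001 = 001000
  pos 8: 100000 XOR 101001 = 001001
  pos 10: 100100 XOR 101001 = 001101
Remainder (last 5 bits) = 11010. This is the CRC / FCS.

11010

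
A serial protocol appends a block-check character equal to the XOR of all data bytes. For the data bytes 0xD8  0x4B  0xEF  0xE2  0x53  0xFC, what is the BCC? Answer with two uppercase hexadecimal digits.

XOR the bytes together:
  start with 0xD8
  0xD8 ⊕ 0x4B = 0x93
  0x93 ⊕ 0xEF = 0x7C
  0x7C ⊕ 0xE2 = 0x9E
  0x9E ⊕ 0x53 = 0xCD
  0xCD ⊕ 0xFC = 0x31

31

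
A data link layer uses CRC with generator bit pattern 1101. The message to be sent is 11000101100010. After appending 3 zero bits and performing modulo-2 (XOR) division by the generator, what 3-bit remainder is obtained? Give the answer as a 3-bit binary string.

000

Append 3 zeros: 11000101100010000. Divide by 1101 (XOR where the leading bit is 1):
  pos 0: 1100 XOR 1101 = 0001
  pos 3: 1010 XOR 1101 = 0111
  pos 4: 1111 XOR 1101 = 0010
  pos 6: 1010 XOR 1101 = 0111
  pos 7: 1110 XOR 1101 = 0011
  pos 9: 1101 XOR 1101 = 0000
Remainder (last 3 bits) = 000. This is the CRC / FCS.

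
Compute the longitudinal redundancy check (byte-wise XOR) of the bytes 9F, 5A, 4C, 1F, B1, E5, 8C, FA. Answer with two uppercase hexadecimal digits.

B4

XOR the bytes together:
  start with 0x9F
  0x9F ⊕ 0x5A = 0xC5
  0xC5 ⊕ 0x4C = 0x89
  0x89 ⊕ 0x1F = 0x96
  0x96 ⊕ 0xB1 = 0x27
  0x27 ⊕ 0xE5 = 0xC2
  0xC2 ⊕ 0x8C = 0x4E
  0x4E ⊕ 0xFA = 0xB4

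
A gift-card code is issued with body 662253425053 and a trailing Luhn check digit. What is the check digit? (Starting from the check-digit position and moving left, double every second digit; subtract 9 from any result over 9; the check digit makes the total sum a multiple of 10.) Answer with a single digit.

0

Partial digits right→left: 3 5 0 5 2 4 3 5 2 2 6 6
Double every second digit counting from the check-digit position (so the 1st, 3rd, 5th, ... of the partial from the right).
  doubled (with −9 where >9): 6 0 4 6 4 3 → sum 23
  kept as-is: 5 5 4 5 2 6 → sum 27
Total = 23 + 27 = 50.
Check digit = (10 − (50 mod 10)) mod 10 = 0.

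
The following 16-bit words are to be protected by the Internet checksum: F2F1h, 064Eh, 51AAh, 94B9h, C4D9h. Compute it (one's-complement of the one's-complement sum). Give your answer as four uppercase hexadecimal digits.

One's-complement addition (fold any carry out of bit 15 back into bit 0):
  0xF2F1 + 0x064E = 0x0F93F
  0xF93F + 0x51AA = 0x14AE9 → wrap carry → 0x4AEA
  0x4AEA + 0x94B9 = 0x0DFA3
  0xDFA3 + 0xC4D9 = 0x1A47C → wrap carry → 0xA47D
One's-complement sum = 0xA47D.
Checksum = ~0xA47D & 0xFFFF = 0x5B82.

5B82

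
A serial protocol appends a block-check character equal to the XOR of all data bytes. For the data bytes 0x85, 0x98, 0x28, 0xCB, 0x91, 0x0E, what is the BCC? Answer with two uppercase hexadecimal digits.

XOR the bytes together:
  start with 0x85
  0x85 ⊕ 0x98 = 0x1D
  0x1D ⊕ 0x28 = 0x35
  0x35 ⊕ 0xCB = 0xFE
  0xFE ⊕ 0x91 = 0x6F
  0x6F ⊕ 0x0E = 0x61

61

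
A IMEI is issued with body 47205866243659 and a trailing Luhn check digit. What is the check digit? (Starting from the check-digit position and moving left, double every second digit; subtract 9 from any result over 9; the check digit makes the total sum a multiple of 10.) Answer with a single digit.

Partial digits right→left: 9 5 6 3 4 2 6 6 8 5 0 2 7 4
Double every second digit counting from the check-digit position (so the 1st, 3rd, 5th, ... of the partial from the right).
  doubled (with −9 where >9): 9 3 8 3 7 0 5 → sum 35
  kept as-is: 5 3 2 6 5 2 4 → sum 27
Total = 35 + 27 = 62.
Check digit = (10 − (62 mod 10)) mod 10 = 8.

8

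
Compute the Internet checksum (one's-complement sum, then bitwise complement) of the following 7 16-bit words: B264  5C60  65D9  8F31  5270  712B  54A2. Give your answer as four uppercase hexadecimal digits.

E3F1

One's-complement addition (fold any carry out of bit 15 back into bit 0):
  0xB264 + 0x5C60 = 0x10EC4 → wrap carry → 0x0EC5
  0x0EC5 + 0x65D9 = 0x0749E
  0x749E + 0x8F31 = 0x103CF → wrap carry → 0x03D0
  0x03D0 + 0x5270 = 0x05640
  0x5640 + 0x712B = 0x0C76B
  0xC76B + 0x54A2 = 0x11C0D → wrap carry → 0x1C0E
One's-complement sum = 0x1C0E.
Checksum = ~0x1C0E & 0xFFFF = 0xE3F1.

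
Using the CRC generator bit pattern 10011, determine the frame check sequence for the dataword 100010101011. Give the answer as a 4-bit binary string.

1011

Append 4 zeros: 1000101010110000. Divide by 10011 (XOR where the leading bit is 1):
  pos 0: 10001 XOR 10011 = 00010
  pos 3: 10010 XOR 10011 = 00001
  pos 7: 11011 XOR 10011 = 01000
  pos 8: 10000 XOR 10011 = 00011
  pos 11: 11000 XOR 10011 = 01011
Remainder (last 4 bits) = 1011. This is the CRC / FCS.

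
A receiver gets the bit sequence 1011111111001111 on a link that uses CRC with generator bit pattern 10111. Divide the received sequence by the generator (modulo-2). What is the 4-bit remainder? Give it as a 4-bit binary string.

Modulo-2 division of 1011111111001111 by 10111:
  pos 0: 10111 XOR 10111 = 00000
  pos 5: 11111 XOR 10111 = 01000
  pos 6: 10000 XOR 10111 = 00111
  pos 8: 11101 XOR 10111 = 01010
  pos 9: 10101 XOR 10111 = 00010
Remainder = 1011 (nonzero — an error is detected).

1011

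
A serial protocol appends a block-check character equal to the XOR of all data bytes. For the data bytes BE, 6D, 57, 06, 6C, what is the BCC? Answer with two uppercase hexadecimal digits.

EE

XOR the bytes together:
  start with 0xBE
  0xBE ⊕ 0x6D = 0xD3
  0xD3 ⊕ 0x57 = 0x84
  0x84 ⊕ 0x06 = 0x82
  0x82 ⊕ 0x6C = 0xEE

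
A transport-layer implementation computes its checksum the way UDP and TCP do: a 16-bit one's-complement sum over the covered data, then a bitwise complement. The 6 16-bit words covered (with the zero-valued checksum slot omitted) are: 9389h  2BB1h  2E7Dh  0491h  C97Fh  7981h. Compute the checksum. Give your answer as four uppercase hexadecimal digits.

One's-complement addition (fold any carry out of bit 15 back into bit 0):
  0x9389 + 0x2BB1 = 0x0BF3A
  0xBF3A + 0x2E7D = 0x0EDB7
  0xEDB7 + 0x0491 = 0x0F248
  0xF248 + 0xC97F = 0x1BBC7 → wrap carry → 0xBBC8
  0xBBC8 + 0x7981 = 0x13549 → wrap carry → 0x354A
One's-complement sum = 0x354A.
Checksum = ~0x354A & 0xFFFF = 0xCAB5.

CAB5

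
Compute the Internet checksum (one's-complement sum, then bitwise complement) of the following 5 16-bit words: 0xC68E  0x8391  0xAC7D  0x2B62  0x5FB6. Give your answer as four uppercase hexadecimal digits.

One's-complement addition (fold any carry out of bit 15 back into bit 0):
  0xC68E + 0x8391 = 0x14A1F → wrap carry → 0x4A20
  0x4A20 + 0xAC7D = 0x0F69D
  0xF69D + 0x2B62 = 0x121FF → wrap carry → 0x2200
  0x2200 + 0x5FB6 = 0x081B6
One's-complement sum = 0x81B6.
Checksum = ~0x81B6 & 0xFFFF = 0x7E49.

7E49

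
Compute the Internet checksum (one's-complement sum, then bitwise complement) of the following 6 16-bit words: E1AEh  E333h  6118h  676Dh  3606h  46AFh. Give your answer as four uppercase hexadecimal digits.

One's-complement addition (fold any carry out of bit 15 back into bit 0):
  0xE1AE + 0xE333 = 0x1C4E1 → wrap carry → 0xC4E2
  0xC4E2 + 0x6118 = 0x125FA → wrap carry → 0x25FB
  0x25FB + 0x676D = 0x08D68
  0x8D68 + 0x3606 = 0x0C36E
  0xC36E + 0x46AF = 0x10A1D → wrap carry → 0x0A1E
One's-complement sum = 0x0A1E.
Checksum = ~0x0A1E & 0xFFFF = 0xF5E1.

F5E1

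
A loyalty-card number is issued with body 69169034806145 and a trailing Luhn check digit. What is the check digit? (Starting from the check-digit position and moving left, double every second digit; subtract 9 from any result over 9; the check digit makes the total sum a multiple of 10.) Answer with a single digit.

0

Partial digits right→left: 5 4 1 6 0 8 4 3 0 9 6 1 9 6
Double every second digit counting from the check-digit position (so the 1st, 3rd, 5th, ... of the partial from the right).
  doubled (with −9 where >9): 1 2 0 8 0 3 9 → sum 23
  kept as-is: 4 6 8 3 9 1 6 → sum 37
Total = 23 + 37 = 60.
Check digit = (10 − (60 mod 10)) mod 10 = 0.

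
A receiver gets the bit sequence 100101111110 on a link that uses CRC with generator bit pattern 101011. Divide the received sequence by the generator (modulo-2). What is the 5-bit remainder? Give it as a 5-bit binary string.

Modulo-2 division of 100101111110 by 101011:
  pos 0: 100101 XOR 101011 = 001110
  pos 2: 111011 XOR 101011 = 010000
  pos 3: 100001 XOR 101011 = 001010
  pos 5: 101011 XOR 101011 = 000000
Remainder = 00000 (zero — the frame passes the CRC check).

00000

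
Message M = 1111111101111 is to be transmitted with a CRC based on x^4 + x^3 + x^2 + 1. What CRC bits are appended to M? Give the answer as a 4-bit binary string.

1010

Append 4 zeros: 11111111011110000. Divide by 11101 (XOR where the leading bit is 1):
  pos 0: 11111 XOR 11101 = 00010
  pos 3: 10111 XOR 11101 = 01010
  pos 4: 10100 XOR 11101 = 01001
  pos 5: 10011 XOR 11101 = 01110
  pos 6: 11101 XOR 11101 = 00000
  pos 11: 11000 XOR 11101 = 00101
Remainder (last 4 bits) = 1010. This is the CRC / FCS.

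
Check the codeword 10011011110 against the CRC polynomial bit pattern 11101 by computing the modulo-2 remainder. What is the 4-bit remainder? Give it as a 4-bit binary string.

Modulo-2 division of 10011011110 by 11101:
  pos 0: 10011 XOR 11101 = 01110
  pos 1: 11100 XOR 11101 = 00001
  pos 5: 11111 XOR 11101 = 00010
Remainder = 0100 (nonzero — an error is detected).

0100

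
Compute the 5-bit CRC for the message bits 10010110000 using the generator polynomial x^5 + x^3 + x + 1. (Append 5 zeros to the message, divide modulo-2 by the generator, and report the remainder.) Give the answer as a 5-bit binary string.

10100

Append 5 zeros: 1001011000000000. Divide by 101011 (XOR where the leading bit is 1):
  pos 0: 100101 XOR 101011 = 001110
  pos 2: 111010 XOR 101011 = 010001
  pos 3: 100010 XOR 101011 = 001001
  pos 5: 100100 XOR 101011 = 001111
  pos 7: 111100 XOR 101011 = 010111
  pos 8: 101110 XOR 101011 = 000101
Remainder (last 5 bits) = 10100. This is the CRC / FCS.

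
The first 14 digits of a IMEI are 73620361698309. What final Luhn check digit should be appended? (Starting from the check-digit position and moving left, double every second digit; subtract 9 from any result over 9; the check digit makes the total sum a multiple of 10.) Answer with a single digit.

5

Partial digits right→left: 9 0 3 8 9 6 1 6 3 0 2 6 3 7
Double every second digit counting from the check-digit position (so the 1st, 3rd, 5th, ... of the partial from the right).
  doubled (with −9 where >9): 9 6 9 2 6 4 6 → sum 42
  kept as-is: 0 8 6 6 0 6 7 → sum 33
Total = 42 + 33 = 75.
Check digit = (10 − (75 mod 10)) mod 10 = 5.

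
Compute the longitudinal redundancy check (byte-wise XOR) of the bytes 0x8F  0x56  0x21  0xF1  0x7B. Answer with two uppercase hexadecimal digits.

XOR the bytes together:
  start with 0x8F
  0x8F ⊕ 0x56 = 0xD9
  0xD9 ⊕ 0x21 = 0xF8
  0xF8 ⊕ 0xF1 = 0x09
  0x09 ⊕ 0x7B = 0x72

72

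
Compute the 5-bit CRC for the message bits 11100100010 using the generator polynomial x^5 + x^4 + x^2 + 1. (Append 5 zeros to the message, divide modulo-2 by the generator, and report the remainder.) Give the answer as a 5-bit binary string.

01110

Append 5 zeros: 1110010001000000. Divide by 110101 (XOR where the leading bit is 1):
  pos 0: 111001 XOR 110101 = 001100
  pos 2: 110000 XOR 110101 = 000101
  pos 5: 101010 XOR 110101 = 011111
  pos 6: 111110 XOR 110101 = 001011
  pos 8: 101100 XOR 110101 = 011001
  pos 9: 110010 XOR 110101 = 000111
Remainder (last 5 bits) = 01110. This is the CRC / FCS.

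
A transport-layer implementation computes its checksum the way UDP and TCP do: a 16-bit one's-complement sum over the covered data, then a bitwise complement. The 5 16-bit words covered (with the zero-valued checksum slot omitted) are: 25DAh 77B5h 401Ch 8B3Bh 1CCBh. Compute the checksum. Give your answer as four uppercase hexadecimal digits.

One's-complement addition (fold any carry out of bit 15 back into bit 0):
  0x25DA + 0x77B5 = 0x09D8F
  0x9D8F + 0x401C = 0x0DDAB
  0xDDAB + 0x8B3B = 0x168E6 → wrap carry → 0x68E7
  0x68E7 + 0x1CCB = 0x085B2
One's-complement sum = 0x85B2.
Checksum = ~0x85B2 & 0xFFFF = 0x7A4D.

7A4D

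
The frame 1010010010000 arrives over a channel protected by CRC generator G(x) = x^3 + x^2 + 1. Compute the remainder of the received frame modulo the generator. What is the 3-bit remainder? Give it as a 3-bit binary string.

000

Modulo-2 division of 1010010010000 by 1101:
  pos 0: 1010 XOR 1101 = 0111
  pos 1: 1110 XOR 1101 = 0011
  pos 3: 1110 XOR 1101 = 0011
  pos 5: 1101 XOR 1101 = 0000
Remainder = 000 (zero — the frame passes the CRC check).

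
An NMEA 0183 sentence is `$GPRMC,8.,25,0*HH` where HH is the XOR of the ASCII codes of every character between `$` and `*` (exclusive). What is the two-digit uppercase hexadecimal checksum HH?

XOR the ASCII codes of the payload characters:
  'G' = 0x47 → acc = 0x47
  'P' = 0x50 → acc = 0x17
  'R' = 0x52 → acc = 0x45
  'M' = 0x4D → acc = 0x08
  'C' = 0x43 → acc = 0x4B
  ',' = 0x2C → acc = 0x67
  '8' = 0x38 → acc = 0x5F
  '.' = 0x2E → acc = 0x71
  ',' = 0x2C → acc = 0x5D
  '2' = 0x32 → acc = 0x6F
  '5' = 0x35 → acc = 0x5A
  ',' = 0x2C → acc = 0x76
  '0' = 0x30 → acc = 0x46
Checksum = 0x46.

46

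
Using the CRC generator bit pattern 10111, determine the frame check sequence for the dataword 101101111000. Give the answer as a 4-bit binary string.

Append 4 zeros: 1011011110000000. Divide by 10111 (XOR where the leading bit is 1):
  pos 0: 10110 XOR 10111 = 00001
  pos 4: 11111 XOR 10111 = 01000
  pos 5: 10000 XOR 10111 = 00111
  pos 7: 11100 XOR 10111 = 01011
  pos 8: 10110 XOR 10111 = 00001
Remainder (last 4 bits) = 1000. This is the CRC / FCS.

1000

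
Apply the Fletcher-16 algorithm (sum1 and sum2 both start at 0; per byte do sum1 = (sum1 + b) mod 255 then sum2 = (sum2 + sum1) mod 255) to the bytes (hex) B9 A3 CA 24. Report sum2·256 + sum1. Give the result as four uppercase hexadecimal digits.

8B4C

Running sums (mod 255):
  after byte 0 (B9): sum1=185, sum2=185
  after byte 1 (A3): sum1=93, sum2=23
  after byte 2 (CA): sum1=40, sum2=63
  after byte 3 (24): sum1=76, sum2=139
Checksum = sum2·256 + sum1 = 139·256 + 76 = 35660 = 0x8B4C.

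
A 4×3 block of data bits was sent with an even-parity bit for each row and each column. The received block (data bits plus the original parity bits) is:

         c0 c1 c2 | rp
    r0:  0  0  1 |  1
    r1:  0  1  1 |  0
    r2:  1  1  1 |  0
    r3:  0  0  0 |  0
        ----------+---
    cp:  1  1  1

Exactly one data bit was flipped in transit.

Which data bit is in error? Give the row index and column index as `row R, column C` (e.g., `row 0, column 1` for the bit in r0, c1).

Recompute each row's even parity and compare to rp:
  r0: data parity 1, sent rp 1 → ok
  r1: data parity 0, sent rp 0 → ok
  r2: data parity 1, sent rp 0 → mismatch
  r3: data parity 0, sent rp 0 → ok
Recompute each column's even parity and compare to cp:
  c0: data parity 1, sent cp 1 → ok
  c1: data parity 0, sent cp 1 → mismatch
  c2: data parity 1, sent cp 1 → ok
Exactly one row (r2) and one column (c1) fail → the flipped bit is at their intersection.

row 2, column 1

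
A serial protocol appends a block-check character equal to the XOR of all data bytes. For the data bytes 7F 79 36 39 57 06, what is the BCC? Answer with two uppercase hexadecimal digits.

XOR the bytes together:
  start with 0x7F
  0x7F ⊕ 0x79 = 0x06
  0x06 ⊕ 0x36 = 0x30
  0x30 ⊕ 0x39 = 0x09
  0x09 ⊕ 0x57 = 0x5E
  0x5E ⊕ 0x06 = 0x58

58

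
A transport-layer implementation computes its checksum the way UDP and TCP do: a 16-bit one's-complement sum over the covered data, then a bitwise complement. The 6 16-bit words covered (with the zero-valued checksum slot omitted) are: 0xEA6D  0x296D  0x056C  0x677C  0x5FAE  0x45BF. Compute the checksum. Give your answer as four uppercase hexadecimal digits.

D9CE

One's-complement addition (fold any carry out of bit 15 back into bit 0):
  0xEA6D + 0x296D = 0x113DA → wrap carry → 0x13DB
  0x13DB + 0x056C = 0x01947
  0x1947 + 0x677C = 0x080C3
  0x80C3 + 0x5FAE = 0x0E071
  0xE071 + 0x45BF = 0x12630 → wrap carry → 0x2631
One's-complement sum = 0x2631.
Checksum = ~0x2631 & 0xFFFF = 0xD9CE.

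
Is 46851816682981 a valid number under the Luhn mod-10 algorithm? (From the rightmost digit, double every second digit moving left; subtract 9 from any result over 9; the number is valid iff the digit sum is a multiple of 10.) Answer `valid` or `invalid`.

invalid

From the right, keep odd positions and double even positions (subtract 9 from any doubled value over 9):
  doubled (positions 2,4,...): 7 4 3 2 2 7 8 → sum 33
  kept (positions 1,3,...): 1 9 8 6 8 5 6 → sum 43
Total = 76.
76 mod 10 = 6, so the number is invalid.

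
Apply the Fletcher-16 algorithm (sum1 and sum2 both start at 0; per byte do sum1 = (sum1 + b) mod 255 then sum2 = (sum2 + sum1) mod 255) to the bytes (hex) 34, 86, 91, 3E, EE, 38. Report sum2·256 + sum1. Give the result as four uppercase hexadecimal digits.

F0B1

Running sums (mod 255):
  after byte 0 (34): sum1=52, sum2=52
  after byte 1 (86): sum1=186, sum2=238
  after byte 2 (91): sum1=76, sum2=59
  after byte 3 (3E): sum1=138, sum2=197
  after byte 4 (EE): sum1=121, sum2=63
  after byte 5 (38): sum1=177, sum2=240
Checksum = sum2·256 + sum1 = 240·256 + 177 = 61617 = 0xF0B1.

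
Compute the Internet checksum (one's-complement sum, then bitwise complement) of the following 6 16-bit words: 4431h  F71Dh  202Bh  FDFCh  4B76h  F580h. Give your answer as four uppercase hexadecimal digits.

6591

One's-complement addition (fold any carry out of bit 15 back into bit 0):
  0x4431 + 0xF71D = 0x13B4E → wrap carry → 0x3B4F
  0x3B4F + 0x202B = 0x05B7A
  0x5B7A + 0xFDFC = 0x15976 → wrap carry → 0x5977
  0x5977 + 0x4B76 = 0x0A4ED
  0xA4ED + 0xF580 = 0x19A6D → wrap carry → 0x9A6E
One's-complement sum = 0x9A6E.
Checksum = ~0x9A6E & 0xFFFF = 0x6591.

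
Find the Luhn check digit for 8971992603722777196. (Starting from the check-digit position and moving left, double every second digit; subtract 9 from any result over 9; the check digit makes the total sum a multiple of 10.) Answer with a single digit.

Partial digits right→left: 6 9 1 7 7 7 2 2 7 3 0 6 2 9 9 1 7 9 8
Double every second digit counting from the check-digit position (so the 1st, 3rd, 5th, ... of the partial from the right).
  doubled (with −9 where >9): 3 2 5 4 5 0 4 9 5 7 → sum 44
  kept as-is: 9 7 7 2 3 6 9 1 9 → sum 53
Total = 44 + 53 = 97.
Check digit = (10 − (97 mod 10)) mod 10 = 3.

3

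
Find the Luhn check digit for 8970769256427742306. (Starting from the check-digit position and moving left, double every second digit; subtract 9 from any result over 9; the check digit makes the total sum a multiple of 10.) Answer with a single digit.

9

Partial digits right→left: 6 0 3 2 4 7 7 2 4 6 5 2 9 6 7 0 7 9 8
Double every second digit counting from the check-digit position (so the 1st, 3rd, 5th, ... of the partial from the right).
  doubled (with −9 where >9): 3 6 8 5 8 1 9 5 5 7 → sum 57
  kept as-is: 0 2 7 2 6 2 6 0 9 → sum 34
Total = 57 + 34 = 91.
Check digit = (10 − (91 mod 10)) mod 10 = 9.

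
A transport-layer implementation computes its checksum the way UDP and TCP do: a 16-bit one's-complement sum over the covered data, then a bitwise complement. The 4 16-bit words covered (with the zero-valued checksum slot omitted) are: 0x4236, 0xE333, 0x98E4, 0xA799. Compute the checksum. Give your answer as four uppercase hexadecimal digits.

One's-complement addition (fold any carry out of bit 15 back into bit 0):
  0x4236 + 0xE333 = 0x12569 → wrap carry → 0x256A
  0x256A + 0x98E4 = 0x0BE4E
  0xBE4E + 0xA799 = 0x165E7 → wrap carry → 0x65E8
One's-complement sum = 0x65E8.
Checksum = ~0x65E8 & 0xFFFF = 0x9A17.

9A17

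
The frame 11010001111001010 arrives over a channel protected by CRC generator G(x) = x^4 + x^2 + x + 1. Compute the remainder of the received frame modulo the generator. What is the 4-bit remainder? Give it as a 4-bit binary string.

Modulo-2 division of 11010001111001010 by 10111:
  pos 0: 11010 XOR 10111 = 01101
  pos 1: 11010 XOR 10111 = 01101
  pos 2: 11010 XOR 10111 = 01101
  pos 3: 11011 XOR 10111 = 01100
  pos 4: 11001 XOR 10111 = 01110
  pos 5: 11101 XOR 10111 = 01010
  pos 6: 10101 XOR 10111 = 00010
  pos 9: 10001 XOR 10111 = 00110
  pos 11: 11001 XOR 10111 = 01110
  pos 12: 11100 XOR 10111 = 01011
Remainder = 1011 (nonzero — an error is detected).

1011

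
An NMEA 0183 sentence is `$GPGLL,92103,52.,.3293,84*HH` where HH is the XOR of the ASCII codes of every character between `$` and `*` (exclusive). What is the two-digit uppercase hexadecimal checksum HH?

69

XOR the ASCII codes of the payload characters:
  'G' = 0x47 → acc = 0x47
  'P' = 0x50 → acc = 0x17
  'G' = 0x47 → acc = 0x50
  'L' = 0x4C → acc = 0x1C
  'L' = 0x4C → acc = 0x50
  ',' = 0x2C → acc = 0x7C
  '9' = 0x39 → acc = 0x45
  '2' = 0x32 → acc = 0x77
  '1' = 0x31 → acc = 0x46
  '0' = 0x30 → acc = 0x76
  '3' = 0x33 → acc = 0x45
  ',' = 0x2C → acc = 0x69
  '5' = 0x35 → acc = 0x5C
  '2' = 0x32 → acc = 0x6E
  '.' = 0x2E → acc = 0x40
  ',' = 0x2C → acc = 0x6C
  '.' = 0x2E → acc = 0x42
  '3' = 0x33 → acc = 0x71
  '2' = 0x32 → acc = 0x43
  '9' = 0x39 → acc = 0x7A
  '3' = 0x33 → acc = 0x49
  ',' = 0x2C → acc = 0x65
  '8' = 0x38 → acc = 0x5D
  '4' = 0x34 → acc = 0x69
Checksum = 0x69.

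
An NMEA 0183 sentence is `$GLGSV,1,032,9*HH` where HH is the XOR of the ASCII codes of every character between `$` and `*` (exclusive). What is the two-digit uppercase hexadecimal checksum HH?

XOR the ASCII codes of the payload characters:
  'G' = 0x47 → acc = 0x47
  'L' = 0x4C → acc = 0x0B
  'G' = 0x47 → acc = 0x4C
  'S' = 0x53 → acc = 0x1F
  'V' = 0x56 → acc = 0x49
  ',' = 0x2C → acc = 0x65
  '1' = 0x31 → acc = 0x54
  ',' = 0x2C → acc = 0x78
  '0' = 0x30 → acc = 0x48
  '3' = 0x33 → acc = 0x7B
  '2' = 0x32 → acc = 0x49
  ',' = 0x2C → acc = 0x65
  '9' = 0x39 → acc = 0x5C
Checksum = 0x5C.

5C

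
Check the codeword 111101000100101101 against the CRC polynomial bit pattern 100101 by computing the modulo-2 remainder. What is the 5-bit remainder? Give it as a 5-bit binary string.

00001

Modulo-2 division of 111101000100101101 by 100101:
  pos 0: 111101 XOR 100101 = 011000
  pos 1: 110000 XOR 100101 = 010101
  pos 2: 101010 XOR 100101 = 001111
  pos 4: 111101 XOR 100101 = 011000
  pos 5: 110000 XOR 100101 = 010101
  pos 6: 101010 XOR 100101 = 001111
  pos 8: 111110 XOR 100101 = 011011
  pos 9: 110111 XOR 100101 = 010010
  pos 10: 100101 XOR 100101 = 000000
Remainder = 00001 (nonzero — an error is detected).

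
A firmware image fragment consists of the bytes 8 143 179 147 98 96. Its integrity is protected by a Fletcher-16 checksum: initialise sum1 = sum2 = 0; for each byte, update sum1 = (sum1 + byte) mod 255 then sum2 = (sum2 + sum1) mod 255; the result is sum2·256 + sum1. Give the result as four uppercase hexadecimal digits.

ACA1

Running sums (mod 255):
  after byte 0 (8): sum1=8, sum2=8
  after byte 1 (143): sum1=151, sum2=159
  after byte 2 (179): sum1=75, sum2=234
  after byte 3 (147): sum1=222, sum2=201
  after byte 4 (98): sum1=65, sum2=11
  after byte 5 (96): sum1=161, sum2=172
Checksum = sum2·256 + sum1 = 172·256 + 161 = 44193 = 0xACA1.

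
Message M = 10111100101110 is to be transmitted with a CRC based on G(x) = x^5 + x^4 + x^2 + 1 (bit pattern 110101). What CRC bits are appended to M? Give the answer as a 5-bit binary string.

Append 5 zeros: 1011110010111000000. Divide by 110101 (XOR where the leading bit is 1):
  pos 0: 101111 XOR 110101 = 011010
  pos 1: 110100 XOR 110101 = 000001
  pos 6: 101011 XOR 110101 = 011110
  pos 7: 111101 XOR 110101 = 001000
  pos 9: 100000 XOR 110101 = 010101
  pos 10: 101010 XOR 110101 = 011111
  pos 11: 111110 XOR 110101 = 001011
  pos 13: 101100 XOR 110101 = 011001
Remainder (last 5 bits) = 11001. This is the CRC / FCS.

11001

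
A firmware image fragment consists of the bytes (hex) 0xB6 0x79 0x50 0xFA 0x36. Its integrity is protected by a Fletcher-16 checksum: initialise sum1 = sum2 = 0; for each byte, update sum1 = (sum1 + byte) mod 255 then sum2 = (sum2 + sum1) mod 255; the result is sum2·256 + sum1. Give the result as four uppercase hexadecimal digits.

Running sums (mod 255):
  after byte 0 (0xB6): sum1=182, sum2=182
  after byte 1 (0x79): sum1=48, sum2=230
  after byte 2 (0x50): sum1=128, sum2=103
  after byte 3 (0xFA): sum1=123, sum2=226
  after byte 4 (0x36): sum1=177, sum2=148
Checksum = sum2·256 + sum1 = 148·256 + 177 = 38065 = 0x94B1.

94B1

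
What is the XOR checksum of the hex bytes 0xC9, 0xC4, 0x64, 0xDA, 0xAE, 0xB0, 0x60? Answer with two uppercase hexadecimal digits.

CD

XOR the bytes together:
  start with 0xC9
  0xC9 ⊕ 0xC4 = 0x0D
  0x0D ⊕ 0x64 = 0x69
  0x69 ⊕ 0xDA = 0xB3
  0xB3 ⊕ 0xAE = 0x1D
  0x1D ⊕ 0xB0 = 0xAD
  0xAD ⊕ 0x60 = 0xCD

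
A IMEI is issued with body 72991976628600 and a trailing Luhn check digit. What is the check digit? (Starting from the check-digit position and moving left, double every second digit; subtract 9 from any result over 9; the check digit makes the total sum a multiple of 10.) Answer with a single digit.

Partial digits right→left: 0 0 6 8 2 6 6 7 9 1 9 9 2 7
Double every second digit counting from the check-digit position (so the 1st, 3rd, 5th, ... of the partial from the right).
  doubled (with −9 where >9): 0 3 4 3 9 9 4 → sum 32
  kept as-is: 0 8 6 7 1 9 7 → sum 38
Total = 32 + 38 = 70.
Check digit = (10 − (70 mod 10)) mod 10 = 0.

0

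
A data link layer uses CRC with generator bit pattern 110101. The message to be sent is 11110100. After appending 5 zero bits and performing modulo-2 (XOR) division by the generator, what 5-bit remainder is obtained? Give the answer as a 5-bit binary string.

Append 5 zeros: 1111010000000. Divide by 110101 (XOR where the leading bit is 1):
  pos 0: 111101 XOR 110101 = 001000
  pos 2: 100000 XOR 110101 = 010101
  pos 3: 101010 XOR 110101 = 011111
  pos 4: 111110 XOR 110101 = 001011
  pos 6: 101100 XOR 110101 = 011001
  pos 7: 110010 XOR 110101 = 000111
Remainder (last 5 bits) = 00111. This is the CRC / FCS.

00111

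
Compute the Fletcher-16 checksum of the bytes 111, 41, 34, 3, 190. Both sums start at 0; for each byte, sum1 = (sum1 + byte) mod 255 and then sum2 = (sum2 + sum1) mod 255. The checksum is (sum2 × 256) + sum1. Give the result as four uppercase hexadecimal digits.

FC7C

Running sums (mod 255):
  after byte 0 (111): sum1=111, sum2=111
  after byte 1 (41): sum1=152, sum2=8
  after byte 2 (34): sum1=186, sum2=194
  after byte 3 (3): sum1=189, sum2=128
  after byte 4 (190): sum1=124, sum2=252
Checksum = sum2·256 + sum1 = 252·256 + 124 = 64636 = 0xFC7C.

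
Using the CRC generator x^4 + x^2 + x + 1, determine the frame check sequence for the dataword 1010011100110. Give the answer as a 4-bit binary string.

1011

Append 4 zeros: 10100111001100000. Divide by 10111 (XOR where the leading bit is 1):
  pos 0: 10100 XOR 10111 = 00011
  pos 3: 11111 XOR 10111 = 01000
  pos 4: 10000 XOR 10111 = 00111
  pos 6: 11101 XOR 10111 = 01010
  pos 7: 10101 XOR 10111 = 00010
  pos 10: 10000 XOR 10111 = 00111
  pos 12: 11100 XOR 10111 = 01011
Remainder (last 4 bits) = 1011. This is the CRC / FCS.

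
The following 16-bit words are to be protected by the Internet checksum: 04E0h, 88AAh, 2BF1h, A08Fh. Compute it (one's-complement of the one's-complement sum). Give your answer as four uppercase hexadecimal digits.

A5F4

One's-complement addition (fold any carry out of bit 15 back into bit 0):
  0x04E0 + 0x88AA = 0x08D8A
  0x8D8A + 0x2BF1 = 0x0B97B
  0xB97B + 0xA08F = 0x15A0A → wrap carry → 0x5A0B
One's-complement sum = 0x5A0B.
Checksum = ~0x5A0B & 0xFFFF = 0xA5F4.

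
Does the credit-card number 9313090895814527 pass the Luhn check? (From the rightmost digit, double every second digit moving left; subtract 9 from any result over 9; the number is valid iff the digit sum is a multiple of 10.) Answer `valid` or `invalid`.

valid

From the right, keep odd positions and double even positions (subtract 9 from any doubled value over 9):
  doubled (positions 2,4,...): 4 8 7 9 0 0 2 9 → sum 39
  kept (positions 1,3,...): 7 5 1 5 8 9 3 3 → sum 41
Total = 80.
80 mod 10 = 0, so the number is valid.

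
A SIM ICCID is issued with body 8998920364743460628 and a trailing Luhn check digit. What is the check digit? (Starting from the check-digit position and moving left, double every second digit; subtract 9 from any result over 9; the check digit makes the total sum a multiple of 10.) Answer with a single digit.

2

Partial digits right→left: 8 2 6 0 6 4 3 4 7 4 6 3 0 2 9 8 9 9 8
Double every second digit counting from the check-digit position (so the 1st, 3rd, 5th, ... of the partial from the right).
  doubled (with −9 where >9): 7 3 3 6 5 3 0 9 9 7 → sum 52
  kept as-is: 2 0 4 4 4 3 2 8 9 → sum 36
Total = 52 + 36 = 88.
Check digit = (10 − (88 mod 10)) mod 10 = 2.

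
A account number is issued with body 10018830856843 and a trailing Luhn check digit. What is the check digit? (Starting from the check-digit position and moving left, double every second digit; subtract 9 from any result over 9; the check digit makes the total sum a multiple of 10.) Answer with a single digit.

Partial digits right→left: 3 4 8 6 5 8 0 3 8 8 1 0 0 1
Double every second digit counting from the check-digit position (so the 1st, 3rd, 5th, ... of the partial from the right).
  doubled (with −9 where >9): 6 7 1 0 7 2 0 → sum 23
  kept as-is: 4 6 8 3 8 0 1 → sum 30
Total = 23 + 30 = 53.
Check digit = (10 − (53 mod 10)) mod 10 = 7.

7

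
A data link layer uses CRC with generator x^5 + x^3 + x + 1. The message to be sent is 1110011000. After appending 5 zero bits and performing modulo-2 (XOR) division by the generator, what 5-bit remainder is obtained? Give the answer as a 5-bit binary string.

00010

Append 5 zeros: 111001100000000. Divide by 101011 (XOR where the leading bit is 1):
  pos 0: 111001 XOR 101011 = 010010
  pos 1: 100101 XOR 101011 = 001110
  pos 3: 111000 XOR 101011 = 010011
  pos 4: 100110 XOR 101011 = 001101
  pos 6: 110100 XOR 101011 = 011111
  pos 7: 111110 XOR 101011 = 010101
  pos 8: 101010 XOR 101011 = 000001
Remainder (last 5 bits) = 00010. This is the CRC / FCS.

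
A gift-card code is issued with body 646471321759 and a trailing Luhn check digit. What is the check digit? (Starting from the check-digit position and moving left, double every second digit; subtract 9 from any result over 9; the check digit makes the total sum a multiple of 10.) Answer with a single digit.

6

Partial digits right→left: 9 5 7 1 2 3 1 7 4 6 4 6
Double every second digit counting from the check-digit position (so the 1st, 3rd, 5th, ... of the partial from the right).
  doubled (with −9 where >9): 9 5 4 2 8 8 → sum 36
  kept as-is: 5 1 3 7 6 6 → sum 28
Total = 36 + 28 = 64.
Check digit = (10 − (64 mod 10)) mod 10 = 6.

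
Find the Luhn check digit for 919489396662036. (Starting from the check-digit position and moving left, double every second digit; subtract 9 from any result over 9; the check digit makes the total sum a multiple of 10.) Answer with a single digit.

6

Partial digits right→left: 6 3 0 2 6 6 6 9 3 9 8 4 9 1 9
Double every second digit counting from the check-digit position (so the 1st, 3rd, 5th, ... of the partial from the right).
  doubled (with −9 where >9): 3 0 3 3 6 7 9 9 → sum 40
  kept as-is: 3 2 6 9 9 4 1 → sum 34
Total = 40 + 34 = 74.
Check digit = (10 − (74 mod 10)) mod 10 = 6.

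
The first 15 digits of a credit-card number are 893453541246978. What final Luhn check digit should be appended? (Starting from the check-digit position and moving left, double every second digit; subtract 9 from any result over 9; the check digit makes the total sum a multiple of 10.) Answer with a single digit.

Partial digits right→left: 8 7 9 6 4 2 1 4 5 3 5 4 3 9 8
Double every second digit counting from the check-digit position (so the 1st, 3rd, 5th, ... of the partial from the right).
  doubled (with −9 where >9): 7 9 8 2 1 1 6 7 → sum 41
  kept as-is: 7 6 2 4 3 4 9 → sum 35
Total = 41 + 35 = 76.
Check digit = (10 − (76 mod 10)) mod 10 = 4.

4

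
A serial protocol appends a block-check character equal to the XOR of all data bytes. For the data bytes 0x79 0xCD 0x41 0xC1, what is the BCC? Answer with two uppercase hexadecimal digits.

XOR the bytes together:
  start with 0x79
  0x79 ⊕ 0xCD = 0xB4
  0xB4 ⊕ 0x41 = 0xF5
  0xF5 ⊕ 0xC1 = 0x34

34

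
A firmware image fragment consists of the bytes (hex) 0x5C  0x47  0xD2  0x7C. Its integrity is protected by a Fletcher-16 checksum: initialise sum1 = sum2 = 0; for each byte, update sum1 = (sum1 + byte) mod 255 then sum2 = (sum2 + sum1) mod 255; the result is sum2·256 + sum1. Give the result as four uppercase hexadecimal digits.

Running sums (mod 255):
  after byte 0 (0x5C): sum1=92, sum2=92
  after byte 1 (0x47): sum1=163, sum2=0
  after byte 2 (0xD2): sum1=118, sum2=118
  after byte 3 (0x7C): sum1=242, sum2=105
Checksum = sum2·256 + sum1 = 105·256 + 242 = 27122 = 0x69F2.

69F2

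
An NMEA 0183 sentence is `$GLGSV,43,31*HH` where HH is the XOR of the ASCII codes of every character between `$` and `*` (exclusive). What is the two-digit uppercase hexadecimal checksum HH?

XOR the ASCII codes of the payload characters:
  'G' = 0x47 → acc = 0x47
  'L' = 0x4C → acc = 0x0B
  'G' = 0x47 → acc = 0x4C
  'S' = 0x53 → acc = 0x1F
  'V' = 0x56 → acc = 0x49
  ',' = 0x2C → acc = 0x65
  '4' = 0x34 → acc = 0x51
  '3' = 0x33 → acc = 0x62
  ',' = 0x2C → acc = 0x4E
  '3' = 0x33 → acc = 0x7D
  '1' = 0x31 → acc = 0x4C
Checksum = 0x4C.

4C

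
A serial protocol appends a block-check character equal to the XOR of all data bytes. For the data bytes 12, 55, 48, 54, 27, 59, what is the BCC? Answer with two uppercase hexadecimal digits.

XOR the bytes together:
  start with 0x12
  0x12 ⊕ 0x55 = 0x47
  0x47 ⊕ 0x48 = 0x0F
  0x0F ⊕ 0x54 = 0x5B
  0x5B ⊕ 0x27 = 0x7C
  0x7C ⊕ 0x59 = 0x25

25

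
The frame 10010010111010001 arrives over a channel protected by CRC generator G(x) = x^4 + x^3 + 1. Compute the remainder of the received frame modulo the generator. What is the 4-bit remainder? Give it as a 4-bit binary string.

0000

Modulo-2 division of 10010010111010001 by 11001:
  pos 0: 10010 XOR 11001 = 01011
  pos 1: 10110 XOR 11001 = 01111
  pos 2: 11111 XOR 11001 = 00110
  pos 4: 11001 XOR 11001 = 00000
  pos 9: 11010 XOR 11001 = 00011
  pos 12: 11001 XOR 11001 = 00000
Remainder = 0000 (zero — the frame passes the CRC check).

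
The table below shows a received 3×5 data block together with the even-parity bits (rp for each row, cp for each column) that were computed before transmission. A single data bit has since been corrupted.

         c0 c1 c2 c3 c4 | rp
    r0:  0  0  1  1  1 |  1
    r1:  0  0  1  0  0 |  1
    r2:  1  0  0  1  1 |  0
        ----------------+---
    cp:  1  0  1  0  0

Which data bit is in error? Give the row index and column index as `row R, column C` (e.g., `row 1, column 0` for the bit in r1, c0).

Recompute each row's even parity and compare to rp:
  r0: data parity 1, sent rp 1 → ok
  r1: data parity 1, sent rp 1 → ok
  r2: data parity 1, sent rp 0 → mismatch
Recompute each column's even parity and compare to cp:
  c0: data parity 1, sent cp 1 → ok
  c1: data parity 0, sent cp 0 → ok
  c2: data parity 0, sent cp 1 → mismatch
  c3: data parity 0, sent cp 0 → ok
  c4: data parity 0, sent cp 0 → ok
Exactly one row (r2) and one column (c2) fail → the flipped bit is at their intersection.

row 2, column 2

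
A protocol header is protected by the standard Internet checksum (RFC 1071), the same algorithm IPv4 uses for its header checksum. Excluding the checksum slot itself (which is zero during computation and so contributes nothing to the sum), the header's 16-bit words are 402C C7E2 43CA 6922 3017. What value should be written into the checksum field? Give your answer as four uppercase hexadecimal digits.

One's-complement addition (fold any carry out of bit 15 back into bit 0):
  0x402C + 0xC7E2 = 0x1080E → wrap carry → 0x080F
  0x080F + 0x43CA = 0x04BD9
  0x4BD9 + 0x6922 = 0x0B4FB
  0xB4FB + 0x3017 = 0x0E512
One's-complement sum = 0xE512.
Checksum = ~0xE512 & 0xFFFF = 0x1AED.

1AED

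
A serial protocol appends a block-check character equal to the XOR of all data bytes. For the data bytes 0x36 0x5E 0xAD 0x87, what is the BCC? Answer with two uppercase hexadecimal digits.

XOR the bytes together:
  start with 0x36
  0x36 ⊕ 0x5E = 0x68
  0x68 ⊕ 0xAD = 0xC5
  0xC5 ⊕ 0x87 = 0x42

42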